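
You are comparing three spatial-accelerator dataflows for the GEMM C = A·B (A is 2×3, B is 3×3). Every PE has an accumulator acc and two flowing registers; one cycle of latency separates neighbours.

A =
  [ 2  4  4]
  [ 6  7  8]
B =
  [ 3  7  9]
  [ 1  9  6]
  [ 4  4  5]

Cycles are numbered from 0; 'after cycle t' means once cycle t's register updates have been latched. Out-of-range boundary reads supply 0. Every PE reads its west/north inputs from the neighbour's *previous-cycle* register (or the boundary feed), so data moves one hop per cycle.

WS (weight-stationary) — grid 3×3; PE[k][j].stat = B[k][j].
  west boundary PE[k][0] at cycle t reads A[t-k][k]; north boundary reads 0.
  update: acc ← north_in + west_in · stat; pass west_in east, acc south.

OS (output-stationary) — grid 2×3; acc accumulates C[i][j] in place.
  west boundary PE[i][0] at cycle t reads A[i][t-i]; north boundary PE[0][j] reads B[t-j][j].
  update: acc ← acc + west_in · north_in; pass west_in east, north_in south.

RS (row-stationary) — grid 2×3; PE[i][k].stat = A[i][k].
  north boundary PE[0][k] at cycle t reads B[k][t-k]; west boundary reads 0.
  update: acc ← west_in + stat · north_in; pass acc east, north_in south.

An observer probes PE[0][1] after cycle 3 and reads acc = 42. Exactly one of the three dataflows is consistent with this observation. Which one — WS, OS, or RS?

dataflow = RS

Under WS (3×3), PE[0][1]:
  0: (0,1).acc=0  regs=<0,0>
  1: (0,1).acc=14  regs=<2,14>
  2: (0,1).acc=42  regs=<6,42>
  3: (0,1).acc=0  regs=<0,0>
Under OS (2×3), PE[0][1]:
  0: (0,1).acc=0  regs=<0,0>
  1: (0,1).acc=14  regs=<2,7>
  2: (0,1).acc=50  regs=<4,9>
  3: (0,1).acc=66  regs=<4,4>
Under RS (2×3), PE[0][1]:
  0: (0,1).acc=0  regs=<0,0>
  1: (0,1).acc=10  regs=<10,1>
  2: (0,1).acc=50  regs=<50,9>
  3: (0,1).acc=42  regs=<42,6>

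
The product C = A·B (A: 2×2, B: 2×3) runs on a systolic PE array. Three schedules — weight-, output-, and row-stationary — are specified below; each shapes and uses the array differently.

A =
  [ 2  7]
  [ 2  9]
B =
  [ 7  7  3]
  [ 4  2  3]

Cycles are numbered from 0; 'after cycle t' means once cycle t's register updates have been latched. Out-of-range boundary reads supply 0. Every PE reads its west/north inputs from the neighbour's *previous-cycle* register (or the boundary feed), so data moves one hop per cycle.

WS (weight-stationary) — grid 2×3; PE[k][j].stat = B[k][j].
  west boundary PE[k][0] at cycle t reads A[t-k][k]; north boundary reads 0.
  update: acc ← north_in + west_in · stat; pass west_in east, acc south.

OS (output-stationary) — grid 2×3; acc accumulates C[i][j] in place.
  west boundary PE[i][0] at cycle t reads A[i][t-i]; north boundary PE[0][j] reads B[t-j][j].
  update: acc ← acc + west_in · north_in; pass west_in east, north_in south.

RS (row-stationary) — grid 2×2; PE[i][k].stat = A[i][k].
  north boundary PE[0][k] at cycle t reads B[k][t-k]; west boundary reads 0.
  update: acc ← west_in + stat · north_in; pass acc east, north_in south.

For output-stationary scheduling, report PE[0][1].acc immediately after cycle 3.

OS 2×3: PE[0][1] cycle-by-cycle (with neighbour feeds):
  0: (0,0).acc=14  regs=<2,7>
  0: (0,1).acc=0  regs=<0,0>
  1: (0,0).acc=42  regs=<7,4>
  1: (0,1).acc=14  regs=<2,7>
  2: (0,0).acc=42  regs=<0,0>
  2: (0,1).acc=28  regs=<7,2>
  3: (0,0).acc=42  regs=<0,0>
  3: (0,1).acc=28  regs=<0,0>

PE[0][1].acc = 28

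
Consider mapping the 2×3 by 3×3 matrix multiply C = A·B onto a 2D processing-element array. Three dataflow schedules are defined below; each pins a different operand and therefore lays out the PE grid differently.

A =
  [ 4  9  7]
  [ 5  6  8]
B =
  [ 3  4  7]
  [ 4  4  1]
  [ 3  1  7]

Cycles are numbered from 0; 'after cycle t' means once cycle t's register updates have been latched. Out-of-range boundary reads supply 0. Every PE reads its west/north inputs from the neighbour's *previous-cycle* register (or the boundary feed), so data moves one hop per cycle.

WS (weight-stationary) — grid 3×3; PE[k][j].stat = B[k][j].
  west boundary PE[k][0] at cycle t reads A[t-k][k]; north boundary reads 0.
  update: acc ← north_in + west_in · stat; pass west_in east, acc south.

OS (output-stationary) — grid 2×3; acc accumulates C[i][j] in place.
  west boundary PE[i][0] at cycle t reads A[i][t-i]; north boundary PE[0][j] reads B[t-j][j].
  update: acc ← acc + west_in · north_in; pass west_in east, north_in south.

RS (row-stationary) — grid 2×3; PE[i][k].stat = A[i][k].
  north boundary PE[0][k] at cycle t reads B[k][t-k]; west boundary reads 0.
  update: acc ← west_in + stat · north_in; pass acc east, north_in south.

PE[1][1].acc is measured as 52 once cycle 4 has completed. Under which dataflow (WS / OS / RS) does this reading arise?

dataflow = OS

Under WS (3×3), PE[1][1]:
  [0] (1,1) acc=0 (h:0 v:0)
  [1] (1,1) acc=0 (h:0 v:0)
  [2] (1,1) acc=52 (h:9 v:52)
  [3] (1,1) acc=44 (h:6 v:44)
  [4] (1,1) acc=0 (h:0 v:0)
Under OS (2×3), PE[1][1]:
  [0] (1,1) acc=0 (h:0 v:0)
  [1] (1,1) acc=0 (h:0 v:0)
  [2] (1,1) acc=20 (h:5 v:4)
  [3] (1,1) acc=44 (h:6 v:4)
  [4] (1,1) acc=52 (h:8 v:1)
Under RS (2×3), PE[1][1]:
  [0] (1,1) acc=0 (h:0 v:0)
  [1] (1,1) acc=0 (h:0 v:0)
  [2] (1,1) acc=39 (h:39 v:4)
  [3] (1,1) acc=44 (h:44 v:4)
  [4] (1,1) acc=41 (h:41 v:1)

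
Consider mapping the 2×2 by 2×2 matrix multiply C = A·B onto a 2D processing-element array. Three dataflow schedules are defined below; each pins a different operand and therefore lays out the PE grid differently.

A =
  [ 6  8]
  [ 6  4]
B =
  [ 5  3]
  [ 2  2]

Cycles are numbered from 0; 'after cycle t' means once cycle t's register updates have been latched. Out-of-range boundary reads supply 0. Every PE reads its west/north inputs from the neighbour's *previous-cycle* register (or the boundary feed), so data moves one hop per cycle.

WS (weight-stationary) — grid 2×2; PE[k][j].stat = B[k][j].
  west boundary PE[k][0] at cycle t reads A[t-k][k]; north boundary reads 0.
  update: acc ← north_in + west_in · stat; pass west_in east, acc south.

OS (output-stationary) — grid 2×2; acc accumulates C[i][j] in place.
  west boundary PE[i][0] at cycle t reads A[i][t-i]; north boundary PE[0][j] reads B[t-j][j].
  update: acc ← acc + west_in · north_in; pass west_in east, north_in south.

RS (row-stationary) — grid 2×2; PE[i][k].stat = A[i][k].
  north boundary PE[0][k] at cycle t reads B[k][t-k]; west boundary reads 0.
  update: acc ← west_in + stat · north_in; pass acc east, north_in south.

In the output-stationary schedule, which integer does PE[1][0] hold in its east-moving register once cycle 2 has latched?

register = 4

Tracing OS — 2×2 array, target PE[1][0]:
  0: (0,0).acc=30  regs=<6,5>
  0: (1,0).acc=0  regs=<0,0>
  1: (0,0).acc=46  regs=<8,2>
  1: (1,0).acc=30  regs=<6,5>
  2: (0,0).acc=46  regs=<0,0>
  2: (1,0).acc=38  regs=<4,2>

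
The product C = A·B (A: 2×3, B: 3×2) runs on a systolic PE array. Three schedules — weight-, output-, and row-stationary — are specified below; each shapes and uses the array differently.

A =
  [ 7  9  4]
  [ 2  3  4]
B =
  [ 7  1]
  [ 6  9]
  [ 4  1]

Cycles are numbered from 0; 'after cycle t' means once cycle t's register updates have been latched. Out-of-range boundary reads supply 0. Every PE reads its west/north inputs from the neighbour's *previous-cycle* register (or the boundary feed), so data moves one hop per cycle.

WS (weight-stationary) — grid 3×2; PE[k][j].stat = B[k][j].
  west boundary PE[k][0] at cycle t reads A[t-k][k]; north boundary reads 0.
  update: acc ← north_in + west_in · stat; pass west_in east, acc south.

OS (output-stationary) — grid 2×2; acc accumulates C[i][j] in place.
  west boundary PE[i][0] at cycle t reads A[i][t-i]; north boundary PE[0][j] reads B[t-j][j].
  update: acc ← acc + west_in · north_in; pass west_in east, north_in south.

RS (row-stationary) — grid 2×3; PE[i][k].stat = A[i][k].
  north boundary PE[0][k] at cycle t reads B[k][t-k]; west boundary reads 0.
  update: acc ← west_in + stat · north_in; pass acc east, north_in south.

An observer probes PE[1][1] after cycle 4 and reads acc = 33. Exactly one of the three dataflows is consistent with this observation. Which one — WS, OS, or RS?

dataflow = OS

WS [3×2] PE[1][1] across cycles:
  after 0 — PE[1][1] acc=0, pass-E 0, pass-S 0
  after 1 — PE[1][1] acc=0, pass-E 0, pass-S 0
  after 2 — PE[1][1] acc=88, pass-E 9, pass-S 88
  after 3 — PE[1][1] acc=29, pass-E 3, pass-S 29
  after 4 — PE[1][1] acc=0, pass-E 0, pass-S 0
OS [2×2] PE[1][1] across cycles:
  after 0 — PE[1][1] acc=0, pass-E 0, pass-S 0
  after 1 — PE[1][1] acc=0, pass-E 0, pass-S 0
  after 2 — PE[1][1] acc=2, pass-E 2, pass-S 1
  after 3 — PE[1][1] acc=29, pass-E 3, pass-S 9
  after 4 — PE[1][1] acc=33, pass-E 4, pass-S 1
RS [2×3] PE[1][1] across cycles:
  after 0 — PE[1][1] acc=0, pass-E 0, pass-S 0
  after 1 — PE[1][1] acc=0, pass-E 0, pass-S 0
  after 2 — PE[1][1] acc=32, pass-E 32, pass-S 6
  after 3 — PE[1][1] acc=29, pass-E 29, pass-S 9
  after 4 — PE[1][1] acc=0, pass-E 0, pass-S 0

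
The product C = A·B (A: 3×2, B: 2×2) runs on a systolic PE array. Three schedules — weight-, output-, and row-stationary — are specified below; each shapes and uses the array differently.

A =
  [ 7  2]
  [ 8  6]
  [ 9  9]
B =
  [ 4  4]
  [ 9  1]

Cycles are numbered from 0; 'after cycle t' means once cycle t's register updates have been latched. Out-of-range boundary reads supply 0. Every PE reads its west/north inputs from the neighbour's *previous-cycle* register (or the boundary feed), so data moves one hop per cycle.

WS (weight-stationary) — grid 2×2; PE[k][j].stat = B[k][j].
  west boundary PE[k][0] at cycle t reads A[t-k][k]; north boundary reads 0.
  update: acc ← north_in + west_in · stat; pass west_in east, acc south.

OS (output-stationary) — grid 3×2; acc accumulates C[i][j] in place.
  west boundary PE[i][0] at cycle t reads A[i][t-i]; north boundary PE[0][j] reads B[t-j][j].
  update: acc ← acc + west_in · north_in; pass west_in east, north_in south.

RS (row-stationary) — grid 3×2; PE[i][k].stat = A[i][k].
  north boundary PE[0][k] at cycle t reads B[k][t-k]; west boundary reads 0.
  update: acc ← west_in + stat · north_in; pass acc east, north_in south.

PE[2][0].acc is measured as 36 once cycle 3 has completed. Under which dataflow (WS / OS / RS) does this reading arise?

dataflow = RS

— WS: 2×2 array has no PE[2][0].
OS [3×2] PE[2][0] across cycles:
  cycle 0: PE[2][0] → acc 0, east 0, south 0
  cycle 1: PE[2][0] → acc 0, east 0, south 0
  cycle 2: PE[2][0] → acc 36, east 9, south 4
  cycle 3: PE[2][0] → acc 117, east 9, south 9
RS [3×2] PE[2][0] across cycles:
  cycle 0: PE[2][0] → acc 0, east 0, south 0
  cycle 1: PE[2][0] → acc 0, east 0, south 0
  cycle 2: PE[2][0] → acc 36, east 36, south 4
  cycle 3: PE[2][0] → acc 36, east 36, south 4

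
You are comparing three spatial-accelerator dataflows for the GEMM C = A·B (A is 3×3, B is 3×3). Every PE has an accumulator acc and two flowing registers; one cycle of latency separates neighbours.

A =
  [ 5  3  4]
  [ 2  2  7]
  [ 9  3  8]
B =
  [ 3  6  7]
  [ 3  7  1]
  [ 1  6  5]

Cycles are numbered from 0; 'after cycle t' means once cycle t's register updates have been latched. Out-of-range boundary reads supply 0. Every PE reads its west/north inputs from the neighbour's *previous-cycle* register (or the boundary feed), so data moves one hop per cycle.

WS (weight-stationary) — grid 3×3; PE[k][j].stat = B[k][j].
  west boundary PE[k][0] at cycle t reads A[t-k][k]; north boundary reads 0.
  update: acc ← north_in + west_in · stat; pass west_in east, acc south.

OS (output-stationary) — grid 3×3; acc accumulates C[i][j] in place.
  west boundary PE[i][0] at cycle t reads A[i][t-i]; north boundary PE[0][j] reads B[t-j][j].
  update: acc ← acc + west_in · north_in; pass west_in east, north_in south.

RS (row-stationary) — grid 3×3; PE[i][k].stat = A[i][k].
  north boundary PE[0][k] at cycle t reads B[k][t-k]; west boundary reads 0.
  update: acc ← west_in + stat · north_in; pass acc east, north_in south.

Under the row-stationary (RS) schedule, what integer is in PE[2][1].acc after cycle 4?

Tracing RS — 3×3 array, target PE[2][1]:
  0: (1,1).acc=0  regs=<0,0>
  0: (2,0).acc=0  regs=<0,0>
  0: (2,1).acc=0  regs=<0,0>
  1: (1,1).acc=0  regs=<0,0>
  1: (2,0).acc=0  regs=<0,0>
  1: (2,1).acc=0  regs=<0,0>
  2: (1,1).acc=12  regs=<12,3>
  2: (2,0).acc=27  regs=<27,3>
  2: (2,1).acc=0  regs=<0,0>
  3: (1,1).acc=26  regs=<26,7>
  3: (2,0).acc=54  regs=<54,6>
  3: (2,1).acc=36  regs=<36,3>
  4: (1,1).acc=16  regs=<16,1>
  4: (2,0).acc=63  regs=<63,7>
  4: (2,1).acc=75  regs=<75,7>

PE[2][1].acc = 75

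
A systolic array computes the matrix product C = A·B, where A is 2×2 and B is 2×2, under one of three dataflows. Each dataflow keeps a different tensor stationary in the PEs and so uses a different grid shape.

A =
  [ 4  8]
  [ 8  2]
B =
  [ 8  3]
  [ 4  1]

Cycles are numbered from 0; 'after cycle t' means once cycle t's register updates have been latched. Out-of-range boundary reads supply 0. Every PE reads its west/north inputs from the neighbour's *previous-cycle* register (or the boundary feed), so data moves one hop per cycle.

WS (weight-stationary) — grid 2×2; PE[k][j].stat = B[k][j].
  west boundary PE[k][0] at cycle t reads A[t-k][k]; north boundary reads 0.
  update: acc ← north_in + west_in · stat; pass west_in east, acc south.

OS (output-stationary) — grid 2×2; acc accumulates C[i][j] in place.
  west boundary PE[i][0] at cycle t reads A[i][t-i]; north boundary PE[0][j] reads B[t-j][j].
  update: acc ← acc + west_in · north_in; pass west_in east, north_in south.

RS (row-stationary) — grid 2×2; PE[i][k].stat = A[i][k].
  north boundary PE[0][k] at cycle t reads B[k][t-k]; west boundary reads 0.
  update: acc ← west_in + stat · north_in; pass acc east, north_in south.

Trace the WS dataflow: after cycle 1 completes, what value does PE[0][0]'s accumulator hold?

WS (2×2). Following PE[0][0] plus its west/north inputs:
  c0 r0c0: 32 / 4 / 32
  c1 r0c0: 64 / 8 / 64

PE[0][0].acc = 64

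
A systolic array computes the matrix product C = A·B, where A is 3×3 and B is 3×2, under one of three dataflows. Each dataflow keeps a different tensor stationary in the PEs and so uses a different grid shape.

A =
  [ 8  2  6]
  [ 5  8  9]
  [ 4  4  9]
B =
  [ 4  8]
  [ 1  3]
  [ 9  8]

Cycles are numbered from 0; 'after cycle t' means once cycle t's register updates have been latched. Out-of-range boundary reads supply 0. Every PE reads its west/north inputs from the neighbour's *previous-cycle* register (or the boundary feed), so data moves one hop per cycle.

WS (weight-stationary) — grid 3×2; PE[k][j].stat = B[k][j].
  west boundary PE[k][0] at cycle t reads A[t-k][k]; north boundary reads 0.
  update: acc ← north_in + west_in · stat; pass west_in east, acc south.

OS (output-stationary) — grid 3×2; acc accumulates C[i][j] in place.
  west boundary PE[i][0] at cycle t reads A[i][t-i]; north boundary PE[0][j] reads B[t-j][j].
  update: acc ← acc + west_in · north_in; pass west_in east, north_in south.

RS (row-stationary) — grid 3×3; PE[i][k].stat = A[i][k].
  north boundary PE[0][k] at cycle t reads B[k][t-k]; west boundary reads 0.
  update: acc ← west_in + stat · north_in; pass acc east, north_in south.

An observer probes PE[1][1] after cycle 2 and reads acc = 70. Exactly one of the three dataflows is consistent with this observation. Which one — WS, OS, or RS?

Under WS (3×2), PE[1][1]:
  @0  [1,1]  acc 0  |  →0  ↓0
  @1  [1,1]  acc 0  |  →0  ↓0
  @2  [1,1]  acc 70  |  →2  ↓70
Under OS (3×2), PE[1][1]:
  @0  [1,1]  acc 0  |  →0  ↓0
  @1  [1,1]  acc 0  |  →0  ↓0
  @2  [1,1]  acc 40  |  →5  ↓8
Under RS (3×3), PE[1][1]:
  @0  [1,1]  acc 0  |  →0  ↓0
  @1  [1,1]  acc 0  |  →0  ↓0
  @2  [1,1]  acc 28  |  →28  ↓1

dataflow = WS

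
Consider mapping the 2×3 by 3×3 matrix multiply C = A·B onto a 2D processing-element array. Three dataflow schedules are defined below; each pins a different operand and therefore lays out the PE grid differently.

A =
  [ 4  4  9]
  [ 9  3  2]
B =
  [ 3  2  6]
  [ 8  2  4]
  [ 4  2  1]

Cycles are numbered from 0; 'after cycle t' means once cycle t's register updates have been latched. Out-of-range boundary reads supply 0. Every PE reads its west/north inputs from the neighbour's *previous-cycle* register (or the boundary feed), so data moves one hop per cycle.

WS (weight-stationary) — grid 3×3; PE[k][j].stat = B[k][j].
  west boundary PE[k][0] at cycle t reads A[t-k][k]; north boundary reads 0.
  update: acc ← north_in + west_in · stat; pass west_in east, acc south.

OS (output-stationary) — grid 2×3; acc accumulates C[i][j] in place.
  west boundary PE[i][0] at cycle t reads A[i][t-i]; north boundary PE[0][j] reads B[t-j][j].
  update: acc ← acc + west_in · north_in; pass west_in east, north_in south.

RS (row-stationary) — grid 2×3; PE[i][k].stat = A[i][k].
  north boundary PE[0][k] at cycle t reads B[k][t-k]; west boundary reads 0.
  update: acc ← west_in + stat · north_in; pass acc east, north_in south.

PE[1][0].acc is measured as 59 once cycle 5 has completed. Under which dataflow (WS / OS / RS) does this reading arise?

dataflow = OS

Under WS (3×3), PE[1][0]:
  [0] (1,0) acc=0 (h:0 v:0)
  [1] (1,0) acc=44 (h:4 v:44)
  [2] (1,0) acc=51 (h:3 v:51)
  [3] (1,0) acc=0 (h:0 v:0)
  [4] (1,0) acc=0 (h:0 v:0)
  [5] (1,0) acc=0 (h:0 v:0)
Under OS (2×3), PE[1][0]:
  [0] (1,0) acc=0 (h:0 v:0)
  [1] (1,0) acc=27 (h:9 v:3)
  [2] (1,0) acc=51 (h:3 v:8)
  [3] (1,0) acc=59 (h:2 v:4)
  [4] (1,0) acc=59 (h:0 v:0)
  [5] (1,0) acc=59 (h:0 v:0)
Under RS (2×3), PE[1][0]:
  [0] (1,0) acc=0 (h:0 v:0)
  [1] (1,0) acc=27 (h:27 v:3)
  [2] (1,0) acc=18 (h:18 v:2)
  [3] (1,0) acc=54 (h:54 v:6)
  [4] (1,0) acc=0 (h:0 v:0)
  [5] (1,0) acc=0 (h:0 v:0)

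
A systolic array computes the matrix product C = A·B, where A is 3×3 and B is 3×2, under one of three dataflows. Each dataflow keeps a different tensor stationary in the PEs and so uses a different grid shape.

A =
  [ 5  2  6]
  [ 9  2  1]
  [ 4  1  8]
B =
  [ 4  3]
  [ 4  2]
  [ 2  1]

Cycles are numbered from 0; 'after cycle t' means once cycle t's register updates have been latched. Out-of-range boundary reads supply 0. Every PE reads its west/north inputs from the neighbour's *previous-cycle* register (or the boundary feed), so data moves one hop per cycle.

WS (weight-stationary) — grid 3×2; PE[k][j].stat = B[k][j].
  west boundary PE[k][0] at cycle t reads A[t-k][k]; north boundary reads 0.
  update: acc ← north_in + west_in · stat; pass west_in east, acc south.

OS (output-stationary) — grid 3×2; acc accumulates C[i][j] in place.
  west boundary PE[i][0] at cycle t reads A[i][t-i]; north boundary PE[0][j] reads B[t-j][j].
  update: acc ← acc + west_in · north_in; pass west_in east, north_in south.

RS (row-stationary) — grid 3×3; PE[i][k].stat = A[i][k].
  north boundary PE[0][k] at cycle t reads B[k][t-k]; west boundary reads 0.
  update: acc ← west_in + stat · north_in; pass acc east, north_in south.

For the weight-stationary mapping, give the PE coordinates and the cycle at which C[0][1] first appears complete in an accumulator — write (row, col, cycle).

Under WS, C[0][1] lands at PE[2][1]:
  t=0 PE[2][1]: acc=0 h=0 v=0
  t=1 PE[2][1]: acc=0 h=0 v=0
  t=2 PE[2][1]: acc=0 h=0 v=0
  t=3 PE[2][1]: acc=25 h=6 v=25

(row, col, cycle) = (2, 1, 3)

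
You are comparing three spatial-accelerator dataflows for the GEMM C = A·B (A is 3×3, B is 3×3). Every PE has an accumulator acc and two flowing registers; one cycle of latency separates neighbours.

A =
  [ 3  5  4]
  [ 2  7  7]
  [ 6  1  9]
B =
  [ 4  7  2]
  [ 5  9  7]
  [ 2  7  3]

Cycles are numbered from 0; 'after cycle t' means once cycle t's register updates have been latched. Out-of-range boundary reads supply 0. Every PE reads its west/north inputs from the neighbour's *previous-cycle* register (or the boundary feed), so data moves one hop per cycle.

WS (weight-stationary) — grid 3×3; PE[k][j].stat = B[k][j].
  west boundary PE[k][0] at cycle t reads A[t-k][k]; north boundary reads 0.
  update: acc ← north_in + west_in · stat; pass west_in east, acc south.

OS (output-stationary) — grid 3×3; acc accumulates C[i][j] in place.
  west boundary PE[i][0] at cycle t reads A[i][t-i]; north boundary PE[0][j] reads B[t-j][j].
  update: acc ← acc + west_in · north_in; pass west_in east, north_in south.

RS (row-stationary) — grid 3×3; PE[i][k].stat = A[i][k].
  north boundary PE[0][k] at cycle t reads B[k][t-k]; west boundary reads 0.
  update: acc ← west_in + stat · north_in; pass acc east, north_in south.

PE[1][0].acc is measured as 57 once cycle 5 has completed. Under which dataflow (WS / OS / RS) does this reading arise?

— WS: 3×3; PE[1][0] trace:
  0: (1,0).acc=0  regs=<0,0>
  1: (1,0).acc=37  regs=<5,37>
  2: (1,0).acc=43  regs=<7,43>
  3: (1,0).acc=29  regs=<1,29>
  4: (1,0).acc=0  regs=<0,0>
  5: (1,0).acc=0  regs=<0,0>
— OS: 3×3; PE[1][0] trace:
  0: (1,0).acc=0  regs=<0,0>
  1: (1,0).acc=8  regs=<2,4>
  2: (1,0).acc=43  regs=<7,5>
  3: (1,0).acc=57  regs=<7,2>
  4: (1,0).acc=57  regs=<0,0>
  5: (1,0).acc=57  regs=<0,0>
— RS: 3×3; PE[1][0] trace:
  0: (1,0).acc=0  regs=<0,0>
  1: (1,0).acc=8  regs=<8,4>
  2: (1,0).acc=14  regs=<14,7>
  3: (1,0).acc=4  regs=<4,2>
  4: (1,0).acc=0  regs=<0,0>
  5: (1,0).acc=0  regs=<0,0>

dataflow = OS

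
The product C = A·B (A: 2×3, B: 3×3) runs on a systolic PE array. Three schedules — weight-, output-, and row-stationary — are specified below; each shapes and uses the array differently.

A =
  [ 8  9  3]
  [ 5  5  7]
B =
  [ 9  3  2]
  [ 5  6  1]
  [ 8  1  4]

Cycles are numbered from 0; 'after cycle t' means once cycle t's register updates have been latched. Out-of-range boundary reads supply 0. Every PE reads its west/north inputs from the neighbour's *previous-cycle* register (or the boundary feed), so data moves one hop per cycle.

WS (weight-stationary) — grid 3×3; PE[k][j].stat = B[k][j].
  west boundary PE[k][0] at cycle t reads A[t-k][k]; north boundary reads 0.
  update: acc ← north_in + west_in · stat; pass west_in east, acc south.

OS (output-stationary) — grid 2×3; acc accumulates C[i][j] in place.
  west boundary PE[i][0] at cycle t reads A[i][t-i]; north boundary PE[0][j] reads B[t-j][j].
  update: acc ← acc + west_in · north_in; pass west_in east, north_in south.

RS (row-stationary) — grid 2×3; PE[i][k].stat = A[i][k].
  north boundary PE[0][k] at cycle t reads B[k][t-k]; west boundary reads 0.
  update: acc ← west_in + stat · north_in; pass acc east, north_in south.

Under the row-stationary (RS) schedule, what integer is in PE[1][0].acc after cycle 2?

RS 2×3: PE[1][0] cycle-by-cycle (with neighbour feeds):
  @0  [0,0]  acc 72  |  →72  ↓9
  @0  [1,0]  acc 0  |  →0  ↓0
  @1  [0,0]  acc 24  |  →24  ↓3
  @1  [1,0]  acc 45  |  →45  ↓9
  @2  [0,0]  acc 16  |  →16  ↓2
  @2  [1,0]  acc 15  |  →15  ↓3

PE[1][0].acc = 15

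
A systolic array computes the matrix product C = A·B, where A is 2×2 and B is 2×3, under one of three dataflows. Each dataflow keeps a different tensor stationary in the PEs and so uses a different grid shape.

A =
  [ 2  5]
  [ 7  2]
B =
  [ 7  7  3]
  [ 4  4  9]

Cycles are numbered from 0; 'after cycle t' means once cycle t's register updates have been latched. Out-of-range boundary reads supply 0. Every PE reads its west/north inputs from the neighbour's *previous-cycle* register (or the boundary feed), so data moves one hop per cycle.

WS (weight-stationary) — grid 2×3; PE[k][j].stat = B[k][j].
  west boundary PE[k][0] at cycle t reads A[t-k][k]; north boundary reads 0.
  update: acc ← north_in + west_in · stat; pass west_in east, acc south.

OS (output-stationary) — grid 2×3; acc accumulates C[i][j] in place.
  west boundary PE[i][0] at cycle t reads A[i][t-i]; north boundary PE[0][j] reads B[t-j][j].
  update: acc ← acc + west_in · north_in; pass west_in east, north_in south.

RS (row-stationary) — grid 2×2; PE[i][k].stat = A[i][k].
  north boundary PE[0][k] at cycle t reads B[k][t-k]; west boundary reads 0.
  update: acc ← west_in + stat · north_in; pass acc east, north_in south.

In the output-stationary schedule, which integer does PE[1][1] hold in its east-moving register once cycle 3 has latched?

register = 2

OS 2×3: PE[1][1] cycle-by-cycle (with neighbour feeds):
  c0 r0c1: 0 / 0 / 0
  c0 r1c0: 0 / 0 / 0
  c0 r1c1: 0 / 0 / 0
  c1 r0c1: 14 / 2 / 7
  c1 r1c0: 49 / 7 / 7
  c1 r1c1: 0 / 0 / 0
  c2 r0c1: 34 / 5 / 4
  c2 r1c0: 57 / 2 / 4
  c2 r1c1: 49 / 7 / 7
  c3 r0c1: 34 / 0 / 0
  c3 r1c0: 57 / 0 / 0
  c3 r1c1: 57 / 2 / 4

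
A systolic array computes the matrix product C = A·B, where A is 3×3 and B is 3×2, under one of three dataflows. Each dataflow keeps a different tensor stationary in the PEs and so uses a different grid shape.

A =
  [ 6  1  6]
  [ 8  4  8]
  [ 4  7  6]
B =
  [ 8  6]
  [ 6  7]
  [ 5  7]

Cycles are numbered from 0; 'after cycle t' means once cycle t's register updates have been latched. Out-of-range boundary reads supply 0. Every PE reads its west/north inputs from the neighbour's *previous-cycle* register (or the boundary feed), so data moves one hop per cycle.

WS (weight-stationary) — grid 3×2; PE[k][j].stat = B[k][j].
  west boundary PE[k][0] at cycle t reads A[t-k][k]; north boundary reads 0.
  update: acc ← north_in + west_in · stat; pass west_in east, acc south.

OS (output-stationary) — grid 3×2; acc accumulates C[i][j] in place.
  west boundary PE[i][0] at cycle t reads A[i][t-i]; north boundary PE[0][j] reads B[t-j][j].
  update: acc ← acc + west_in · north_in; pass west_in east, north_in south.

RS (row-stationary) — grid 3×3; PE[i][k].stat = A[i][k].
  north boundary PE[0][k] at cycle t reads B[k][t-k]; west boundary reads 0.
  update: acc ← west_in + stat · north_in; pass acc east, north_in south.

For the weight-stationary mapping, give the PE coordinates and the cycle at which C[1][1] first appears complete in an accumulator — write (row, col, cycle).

WS — PE[2][1] is where C[1][1] collects:
  [0] (2,1) acc=0 (h:0 v:0)
  [1] (2,1) acc=0 (h:0 v:0)
  [2] (2,1) acc=0 (h:0 v:0)
  [3] (2,1) acc=85 (h:6 v:85)
  [4] (2,1) acc=132 (h:8 v:132)

(row, col, cycle) = (2, 1, 4)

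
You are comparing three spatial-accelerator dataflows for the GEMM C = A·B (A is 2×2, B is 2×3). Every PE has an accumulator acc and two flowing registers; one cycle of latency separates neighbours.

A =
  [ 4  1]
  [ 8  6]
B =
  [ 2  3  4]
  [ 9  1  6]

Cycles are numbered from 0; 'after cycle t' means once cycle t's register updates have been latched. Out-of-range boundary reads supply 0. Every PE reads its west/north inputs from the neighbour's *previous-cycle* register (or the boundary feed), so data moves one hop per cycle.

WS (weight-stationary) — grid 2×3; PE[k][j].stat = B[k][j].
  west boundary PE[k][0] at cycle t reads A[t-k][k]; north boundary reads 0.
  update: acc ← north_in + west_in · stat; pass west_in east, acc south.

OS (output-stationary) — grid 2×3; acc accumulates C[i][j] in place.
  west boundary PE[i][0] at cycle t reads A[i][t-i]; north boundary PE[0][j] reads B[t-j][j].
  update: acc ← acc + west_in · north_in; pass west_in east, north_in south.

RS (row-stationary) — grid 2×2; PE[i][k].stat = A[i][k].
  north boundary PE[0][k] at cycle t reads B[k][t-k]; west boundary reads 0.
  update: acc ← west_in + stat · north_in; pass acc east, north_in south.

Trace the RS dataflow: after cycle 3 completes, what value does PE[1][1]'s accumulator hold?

PE[1][1].acc = 30

RS (2×2). Following PE[1][1] plus its west/north inputs:
  step 0 · PE0,1: acc=0; fwd→0 fwd↓0
  step 0 · PE1,0: acc=0; fwd→0 fwd↓0
  step 0 · PE1,1: acc=0; fwd→0 fwd↓0
  step 1 · PE0,1: acc=17; fwd→17 fwd↓9
  step 1 · PE1,0: acc=16; fwd→16 fwd↓2
  step 1 · PE1,1: acc=0; fwd→0 fwd↓0
  step 2 · PE0,1: acc=13; fwd→13 fwd↓1
  step 2 · PE1,0: acc=24; fwd→24 fwd↓3
  step 2 · PE1,1: acc=70; fwd→70 fwd↓9
  step 3 · PE0,1: acc=22; fwd→22 fwd↓6
  step 3 · PE1,0: acc=32; fwd→32 fwd↓4
  step 3 · PE1,1: acc=30; fwd→30 fwd↓1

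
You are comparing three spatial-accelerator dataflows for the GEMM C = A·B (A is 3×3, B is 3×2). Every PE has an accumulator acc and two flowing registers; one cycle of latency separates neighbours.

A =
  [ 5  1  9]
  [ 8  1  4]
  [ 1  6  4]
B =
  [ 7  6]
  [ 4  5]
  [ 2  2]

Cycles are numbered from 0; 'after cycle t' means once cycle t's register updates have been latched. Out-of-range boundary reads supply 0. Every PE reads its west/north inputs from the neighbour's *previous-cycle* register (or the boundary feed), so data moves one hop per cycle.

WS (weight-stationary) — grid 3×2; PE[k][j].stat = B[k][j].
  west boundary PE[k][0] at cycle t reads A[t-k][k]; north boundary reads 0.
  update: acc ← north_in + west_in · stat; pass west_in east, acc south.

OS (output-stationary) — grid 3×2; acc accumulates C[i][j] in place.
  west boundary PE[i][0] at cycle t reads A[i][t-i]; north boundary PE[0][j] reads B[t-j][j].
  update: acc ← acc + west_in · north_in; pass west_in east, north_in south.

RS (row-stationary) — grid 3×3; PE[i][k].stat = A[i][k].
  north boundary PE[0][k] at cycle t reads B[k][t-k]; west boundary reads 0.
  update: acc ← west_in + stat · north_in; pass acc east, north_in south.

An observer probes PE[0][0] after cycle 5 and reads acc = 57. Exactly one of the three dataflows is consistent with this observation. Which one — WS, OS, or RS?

dataflow = OS

— WS: 3×2; PE[0][0] trace:
  after 0 — PE[0][0] acc=35, pass-E 5, pass-S 35
  after 1 — PE[0][0] acc=56, pass-E 8, pass-S 56
  after 2 — PE[0][0] acc=7, pass-E 1, pass-S 7
  after 3 — PE[0][0] acc=0, pass-E 0, pass-S 0
  after 4 — PE[0][0] acc=0, pass-E 0, pass-S 0
  after 5 — PE[0][0] acc=0, pass-E 0, pass-S 0
— OS: 3×2; PE[0][0] trace:
  after 0 — PE[0][0] acc=35, pass-E 5, pass-S 7
  after 1 — PE[0][0] acc=39, pass-E 1, pass-S 4
  after 2 — PE[0][0] acc=57, pass-E 9, pass-S 2
  after 3 — PE[0][0] acc=57, pass-E 0, pass-S 0
  after 4 — PE[0][0] acc=57, pass-E 0, pass-S 0
  after 5 — PE[0][0] acc=57, pass-E 0, pass-S 0
— RS: 3×3; PE[0][0] trace:
  after 0 — PE[0][0] acc=35, pass-E 35, pass-S 7
  after 1 — PE[0][0] acc=30, pass-E 30, pass-S 6
  after 2 — PE[0][0] acc=0, pass-E 0, pass-S 0
  after 3 — PE[0][0] acc=0, pass-E 0, pass-S 0
  after 4 — PE[0][0] acc=0, pass-E 0, pass-S 0
  after 5 — PE[0][0] acc=0, pass-E 0, pass-S 0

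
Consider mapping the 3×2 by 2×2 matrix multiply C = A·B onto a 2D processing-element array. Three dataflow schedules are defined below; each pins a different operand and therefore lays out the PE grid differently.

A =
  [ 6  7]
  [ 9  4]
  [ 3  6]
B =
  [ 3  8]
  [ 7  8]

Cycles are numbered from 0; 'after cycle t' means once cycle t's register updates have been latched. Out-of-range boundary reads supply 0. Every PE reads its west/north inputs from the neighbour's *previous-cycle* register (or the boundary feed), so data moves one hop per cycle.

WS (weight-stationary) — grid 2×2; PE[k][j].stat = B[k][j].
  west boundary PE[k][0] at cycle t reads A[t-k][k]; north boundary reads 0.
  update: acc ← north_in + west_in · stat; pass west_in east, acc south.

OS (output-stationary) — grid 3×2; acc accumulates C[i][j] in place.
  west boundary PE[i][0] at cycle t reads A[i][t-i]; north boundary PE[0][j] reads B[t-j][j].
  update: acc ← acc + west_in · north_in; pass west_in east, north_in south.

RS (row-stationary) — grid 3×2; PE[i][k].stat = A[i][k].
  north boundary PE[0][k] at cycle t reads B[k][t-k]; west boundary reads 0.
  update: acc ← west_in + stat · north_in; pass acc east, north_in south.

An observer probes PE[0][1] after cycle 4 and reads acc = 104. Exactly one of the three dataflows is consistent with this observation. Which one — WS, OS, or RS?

dataflow = OS

WS [2×2] PE[0][1] across cycles:
  [0] (0,1) acc=0 (h:0 v:0)
  [1] (0,1) acc=48 (h:6 v:48)
  [2] (0,1) acc=72 (h:9 v:72)
  [3] (0,1) acc=24 (h:3 v:24)
  [4] (0,1) acc=0 (h:0 v:0)
OS [3×2] PE[0][1] across cycles:
  [0] (0,1) acc=0 (h:0 v:0)
  [1] (0,1) acc=48 (h:6 v:8)
  [2] (0,1) acc=104 (h:7 v:8)
  [3] (0,1) acc=104 (h:0 v:0)
  [4] (0,1) acc=104 (h:0 v:0)
RS [3×2] PE[0][1] across cycles:
  [0] (0,1) acc=0 (h:0 v:0)
  [1] (0,1) acc=67 (h:67 v:7)
  [2] (0,1) acc=104 (h:104 v:8)
  [3] (0,1) acc=0 (h:0 v:0)
  [4] (0,1) acc=0 (h:0 v:0)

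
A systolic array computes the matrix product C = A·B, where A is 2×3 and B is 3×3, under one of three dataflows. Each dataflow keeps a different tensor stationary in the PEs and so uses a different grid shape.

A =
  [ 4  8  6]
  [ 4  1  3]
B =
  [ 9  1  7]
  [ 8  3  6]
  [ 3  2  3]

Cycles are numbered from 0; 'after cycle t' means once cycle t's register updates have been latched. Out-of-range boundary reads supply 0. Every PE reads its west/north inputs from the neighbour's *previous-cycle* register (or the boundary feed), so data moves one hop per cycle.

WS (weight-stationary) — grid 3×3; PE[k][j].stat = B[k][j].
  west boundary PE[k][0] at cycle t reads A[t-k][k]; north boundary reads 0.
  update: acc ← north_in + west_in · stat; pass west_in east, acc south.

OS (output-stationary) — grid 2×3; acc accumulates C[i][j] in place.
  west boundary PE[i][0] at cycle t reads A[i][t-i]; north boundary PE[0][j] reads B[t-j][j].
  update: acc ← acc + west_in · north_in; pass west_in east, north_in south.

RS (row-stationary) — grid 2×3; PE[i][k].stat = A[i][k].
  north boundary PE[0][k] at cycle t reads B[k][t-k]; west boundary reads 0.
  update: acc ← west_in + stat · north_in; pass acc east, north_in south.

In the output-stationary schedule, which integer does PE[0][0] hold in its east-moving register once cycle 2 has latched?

register = 6

OS (2×3). Following PE[0][0] plus its west/north inputs:
  [0] (0,0) acc=36 (h:4 v:9)
  [1] (0,0) acc=100 (h:8 v:8)
  [2] (0,0) acc=118 (h:6 v:3)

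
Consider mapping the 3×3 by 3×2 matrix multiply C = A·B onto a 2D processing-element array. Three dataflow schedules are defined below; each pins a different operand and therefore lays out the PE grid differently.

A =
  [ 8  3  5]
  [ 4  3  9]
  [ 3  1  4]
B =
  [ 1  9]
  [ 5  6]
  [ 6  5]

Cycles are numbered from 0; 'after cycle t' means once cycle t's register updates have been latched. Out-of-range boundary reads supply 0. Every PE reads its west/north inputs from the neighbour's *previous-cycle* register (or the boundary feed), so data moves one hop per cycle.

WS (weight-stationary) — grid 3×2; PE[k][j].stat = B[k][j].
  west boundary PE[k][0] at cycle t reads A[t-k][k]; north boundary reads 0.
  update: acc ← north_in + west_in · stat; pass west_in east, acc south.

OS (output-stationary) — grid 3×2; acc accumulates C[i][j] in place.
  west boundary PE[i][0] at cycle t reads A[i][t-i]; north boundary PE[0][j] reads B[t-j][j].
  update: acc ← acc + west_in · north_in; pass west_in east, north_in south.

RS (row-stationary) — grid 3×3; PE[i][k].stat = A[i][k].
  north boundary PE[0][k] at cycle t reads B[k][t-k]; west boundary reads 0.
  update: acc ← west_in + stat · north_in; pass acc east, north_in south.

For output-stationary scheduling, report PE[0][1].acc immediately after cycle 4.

OS 3×2: PE[0][1] cycle-by-cycle (with neighbour feeds):
  @0  [0,0]  acc 8  |  →8  ↓1
  @0  [0,1]  acc 0  |  →0  ↓0
  @1  [0,0]  acc 23  |  →3  ↓5
  @1  [0,1]  acc 72  |  →8  ↓9
  @2  [0,0]  acc 53  |  →5  ↓6
  @2  [0,1]  acc 90  |  →3  ↓6
  @3  [0,0]  acc 53  |  →0  ↓0
  @3  [0,1]  acc 115  |  →5  ↓5
  @4  [0,0]  acc 53  |  →0  ↓0
  @4  [0,1]  acc 115  |  →0  ↓0

PE[0][1].acc = 115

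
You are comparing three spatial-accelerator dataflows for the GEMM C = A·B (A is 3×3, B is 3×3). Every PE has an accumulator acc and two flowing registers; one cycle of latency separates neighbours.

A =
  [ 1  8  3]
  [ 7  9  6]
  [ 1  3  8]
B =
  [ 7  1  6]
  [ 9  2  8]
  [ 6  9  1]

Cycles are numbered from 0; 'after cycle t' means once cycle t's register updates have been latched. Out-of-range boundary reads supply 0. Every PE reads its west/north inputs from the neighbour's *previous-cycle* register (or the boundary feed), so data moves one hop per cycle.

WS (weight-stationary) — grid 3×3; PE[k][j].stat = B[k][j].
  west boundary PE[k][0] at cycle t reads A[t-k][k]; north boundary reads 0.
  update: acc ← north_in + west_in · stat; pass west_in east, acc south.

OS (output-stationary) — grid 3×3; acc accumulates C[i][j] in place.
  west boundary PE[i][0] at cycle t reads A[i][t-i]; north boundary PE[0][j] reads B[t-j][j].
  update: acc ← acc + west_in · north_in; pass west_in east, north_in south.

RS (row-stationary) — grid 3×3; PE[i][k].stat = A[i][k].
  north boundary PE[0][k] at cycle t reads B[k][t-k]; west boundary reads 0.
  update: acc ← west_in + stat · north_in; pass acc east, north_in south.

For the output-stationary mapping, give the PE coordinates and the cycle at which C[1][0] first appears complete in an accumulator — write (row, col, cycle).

(row, col, cycle) = (1, 0, 3)

OS: C[1][0] accumulates in PE[1][0]:
  t=0 PE[1][0]: acc=0 h=0 v=0
  t=1 PE[1][0]: acc=49 h=7 v=7
  t=2 PE[1][0]: acc=130 h=9 v=9
  t=3 PE[1][0]: acc=166 h=6 v=6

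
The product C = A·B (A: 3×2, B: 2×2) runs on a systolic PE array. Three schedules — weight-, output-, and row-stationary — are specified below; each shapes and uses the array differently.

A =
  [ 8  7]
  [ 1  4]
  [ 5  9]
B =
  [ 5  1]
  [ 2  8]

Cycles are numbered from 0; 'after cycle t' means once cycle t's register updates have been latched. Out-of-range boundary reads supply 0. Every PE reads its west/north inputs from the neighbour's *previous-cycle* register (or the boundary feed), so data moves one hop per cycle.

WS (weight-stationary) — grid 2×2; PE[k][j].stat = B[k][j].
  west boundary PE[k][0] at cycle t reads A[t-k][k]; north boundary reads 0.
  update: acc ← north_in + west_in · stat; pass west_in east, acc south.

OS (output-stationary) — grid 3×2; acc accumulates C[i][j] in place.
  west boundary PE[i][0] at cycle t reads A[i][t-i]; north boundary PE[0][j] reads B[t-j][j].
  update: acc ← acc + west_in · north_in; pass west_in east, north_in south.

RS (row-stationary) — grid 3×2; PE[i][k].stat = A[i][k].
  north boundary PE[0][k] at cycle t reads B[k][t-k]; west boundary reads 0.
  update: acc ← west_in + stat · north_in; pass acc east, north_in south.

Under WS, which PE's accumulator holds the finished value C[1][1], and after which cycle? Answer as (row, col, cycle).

(row, col, cycle) = (1, 1, 3)

WS: C[1][1] accumulates in PE[1][1]:
  t=0 PE[1][1]: acc=0 h=0 v=0
  t=1 PE[1][1]: acc=0 h=0 v=0
  t=2 PE[1][1]: acc=64 h=7 v=64
  t=3 PE[1][1]: acc=33 h=4 v=33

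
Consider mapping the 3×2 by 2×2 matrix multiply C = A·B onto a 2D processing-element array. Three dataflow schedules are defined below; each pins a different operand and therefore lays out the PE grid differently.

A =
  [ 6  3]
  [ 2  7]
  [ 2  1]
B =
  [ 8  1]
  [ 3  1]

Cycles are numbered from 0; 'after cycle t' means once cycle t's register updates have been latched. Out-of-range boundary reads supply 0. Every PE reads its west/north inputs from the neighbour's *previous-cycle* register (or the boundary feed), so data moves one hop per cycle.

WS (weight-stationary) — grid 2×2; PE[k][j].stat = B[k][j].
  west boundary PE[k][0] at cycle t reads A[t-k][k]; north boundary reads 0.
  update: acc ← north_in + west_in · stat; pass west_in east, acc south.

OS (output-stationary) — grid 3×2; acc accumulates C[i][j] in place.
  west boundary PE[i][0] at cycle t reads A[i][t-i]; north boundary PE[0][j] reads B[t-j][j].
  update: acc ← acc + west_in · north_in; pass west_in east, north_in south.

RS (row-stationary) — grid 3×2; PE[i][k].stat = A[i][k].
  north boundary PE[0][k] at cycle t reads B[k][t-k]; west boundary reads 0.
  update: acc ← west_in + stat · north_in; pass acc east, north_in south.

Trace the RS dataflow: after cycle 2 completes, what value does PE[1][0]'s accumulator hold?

PE[1][0].acc = 2

Tracing RS — 3×2 array, target PE[1][0]:
  @0  [0,0]  acc 48  |  →48  ↓8
  @0  [1,0]  acc 0  |  →0  ↓0
  @1  [0,0]  acc 6  |  →6  ↓1
  @1  [1,0]  acc 16  |  →16  ↓8
  @2  [0,0]  acc 0  |  →0  ↓0
  @2  [1,0]  acc 2  |  →2  ↓1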